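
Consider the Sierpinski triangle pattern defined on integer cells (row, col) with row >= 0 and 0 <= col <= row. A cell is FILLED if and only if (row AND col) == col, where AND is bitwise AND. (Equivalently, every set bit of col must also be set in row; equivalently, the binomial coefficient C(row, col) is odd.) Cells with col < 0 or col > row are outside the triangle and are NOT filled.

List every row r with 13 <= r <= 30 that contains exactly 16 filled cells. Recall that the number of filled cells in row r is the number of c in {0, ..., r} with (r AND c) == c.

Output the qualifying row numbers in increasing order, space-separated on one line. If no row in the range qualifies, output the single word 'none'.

Row r has 2^popcount(r) filled cells, so we need popcount(r) = log2(16) = 4.
Scan r = 13..30 and keep those with exactly 4 one-bits:
r=13=1101 popcount=3 -> skip
r=14=1110 popcount=3 -> skip
r=15=1111 popcount=4 -> KEEP
r=16=10000 popcount=1 -> skip
r=17=10001 popcount=2 -> skip
r=18=10010 popcount=2 -> skip
r=19=10011 popcount=3 -> skip
r=20=10100 popcount=2 -> skip
r=21=10101 popcount=3 -> skip
r=22=10110 popcount=3 -> skip
r=23=10111 popcount=4 -> KEEP
r=24=11000 popcount=2 -> skip
r=25=11001 popcount=3 -> skip
r=26=11010 popcount=3 -> skip
r=27=11011 popcount=4 -> KEEP
r=28=11100 popcount=3 -> skip
r=29=11101 popcount=4 -> KEEP
r=30=11110 popcount=4 -> KEEP
Kept rows: 15 23 27 29 30

Answer: 15 23 27 29 30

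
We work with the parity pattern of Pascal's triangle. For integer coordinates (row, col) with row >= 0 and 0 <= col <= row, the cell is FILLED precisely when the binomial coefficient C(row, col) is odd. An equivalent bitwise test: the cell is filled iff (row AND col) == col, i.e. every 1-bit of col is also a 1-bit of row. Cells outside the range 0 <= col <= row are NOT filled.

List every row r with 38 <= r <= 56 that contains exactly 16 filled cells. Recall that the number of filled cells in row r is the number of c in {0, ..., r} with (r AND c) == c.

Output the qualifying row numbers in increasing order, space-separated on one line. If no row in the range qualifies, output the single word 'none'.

Row r has 2^popcount(r) filled cells, so we need popcount(r) = log2(16) = 4.
Scan r = 38..56 and keep those with exactly 4 one-bits:
r=38=100110 popcount=3 -> skip
r=39=100111 popcount=4 -> KEEP
r=40=101000 popcount=2 -> skip
r=41=101001 popcount=3 -> skip
r=42=101010 popcount=3 -> skip
r=43=101011 popcount=4 -> KEEP
r=44=101100 popcount=3 -> skip
r=45=101101 popcount=4 -> KEEP
r=46=101110 popcount=4 -> KEEP
r=47=101111 popcount=5 -> skip
r=48=110000 popcount=2 -> skip
r=49=110001 popcount=3 -> skip
r=50=110010 popcount=3 -> skip
r=51=110011 popcount=4 -> KEEP
r=52=110100 popcount=3 -> skip
r=53=110101 popcount=4 -> KEEP
r=54=110110 popcount=4 -> KEEP
r=55=110111 popcount=5 -> skip
r=56=111000 popcount=3 -> skip
Kept rows: 39 43 45 46 51 53 54

Answer: 39 43 45 46 51 53 54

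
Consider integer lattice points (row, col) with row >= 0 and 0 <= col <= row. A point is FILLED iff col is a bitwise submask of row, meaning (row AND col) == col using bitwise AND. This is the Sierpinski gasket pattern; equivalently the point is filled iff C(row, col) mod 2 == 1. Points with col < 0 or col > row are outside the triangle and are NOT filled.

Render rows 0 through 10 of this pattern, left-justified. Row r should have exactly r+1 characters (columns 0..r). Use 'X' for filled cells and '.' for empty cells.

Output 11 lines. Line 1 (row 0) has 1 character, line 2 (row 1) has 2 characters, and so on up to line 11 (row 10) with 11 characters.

r0=0: X
r1=1: XX
r2=10: X.X
r3=11: XXXX
r4=100: X...X
r5=101: XX..XX
r6=110: X.X.X.X
r7=111: XXXXXXXX
r8=1000: X.......X
r9=1001: XX......XX
r10=1010: X.X.....X.X

Answer: X
XX
X.X
XXXX
X...X
XX..XX
X.X.X.X
XXXXXXXX
X.......X
XX......XX
X.X.....X.X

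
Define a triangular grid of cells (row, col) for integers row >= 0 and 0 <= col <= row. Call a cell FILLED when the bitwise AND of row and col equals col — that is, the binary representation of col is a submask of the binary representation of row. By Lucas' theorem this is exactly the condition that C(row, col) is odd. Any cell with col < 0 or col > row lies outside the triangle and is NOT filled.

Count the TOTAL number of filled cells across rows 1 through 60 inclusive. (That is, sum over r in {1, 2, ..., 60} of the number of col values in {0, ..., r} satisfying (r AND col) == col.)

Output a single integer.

r1=1 pc1: +2 =2
r2=10 pc1: +2 =4
r3=11 pc2: +4 =8
r4=100 pc1: +2 =10
r5=101 pc2: +4 =14
r6=110 pc2: +4 =18
r7=111 pc3: +8 =26
r8=1000 pc1: +2 =28
r9=1001 pc2: +4 =32
r10=1010 pc2: +4 =36
r11=1011 pc3: +8 =44
r12=1100 pc2: +4 =48
r13=1101 pc3: +8 =56
r14=1110 pc3: +8 =64
r15=1111 pc4: +16 =80
r16=10000 pc1: +2 =82
r17=10001 pc2: +4 =86
r18=10010 pc2: +4 =90
r19=10011 pc3: +8 =98
r20=10100 pc2: +4 =102
r21=10101 pc3: +8 =110
r22=10110 pc3: +8 =118
r23=10111 pc4: +16 =134
r24=11000 pc2: +4 =138
r25=11001 pc3: +8 =146
r26=11010 pc3: +8 =154
r27=11011 pc4: +16 =170
r28=11100 pc3: +8 =178
r29=11101 pc4: +16 =194
r30=11110 pc4: +16 =210
r31=11111 pc5: +32 =242
r32=100000 pc1: +2 =244
r33=100001 pc2: +4 =248
r34=100010 pc2: +4 =252
r35=100011 pc3: +8 =260
r36=100100 pc2: +4 =264
r37=100101 pc3: +8 =272
r38=100110 pc3: +8 =280
r39=100111 pc4: +16 =296
r40=101000 pc2: +4 =300
r41=101001 pc3: +8 =308
r42=101010 pc3: +8 =316
r43=101011 pc4: +16 =332
r44=101100 pc3: +8 =340
r45=101101 pc4: +16 =356
r46=101110 pc4: +16 =372
r47=101111 pc5: +32 =404
r48=110000 pc2: +4 =408
r49=110001 pc3: +8 =416
r50=110010 pc3: +8 =424
r51=110011 pc4: +16 =440
r52=110100 pc3: +8 =448
r53=110101 pc4: +16 =464
r54=110110 pc4: +16 =480
r55=110111 pc5: +32 =512
r56=111000 pc3: +8 =520
r57=111001 pc4: +16 =536
r58=111010 pc4: +16 =552
r59=111011 pc5: +32 =584
r60=111100 pc4: +16 =600

Answer: 600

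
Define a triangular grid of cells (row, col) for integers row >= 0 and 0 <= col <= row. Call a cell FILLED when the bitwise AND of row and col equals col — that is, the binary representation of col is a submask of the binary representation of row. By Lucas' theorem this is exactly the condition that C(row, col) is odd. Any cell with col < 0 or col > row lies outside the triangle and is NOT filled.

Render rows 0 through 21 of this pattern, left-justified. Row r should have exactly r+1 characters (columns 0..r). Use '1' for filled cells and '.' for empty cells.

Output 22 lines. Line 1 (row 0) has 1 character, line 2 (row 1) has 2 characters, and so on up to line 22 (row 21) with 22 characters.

Answer: 1
11
1.1
1111
1...1
11..11
1.1.1.1
11111111
1.......1
11......11
1.1.....1.1
1111....1111
1...1...1...1
11..11..11..11
1.1.1.1.1.1.1.1
1111111111111111
1...............1
11..............11
1.1.............1.1
1111............1111
1...1...........1...1
11..11..........11..11

Derivation:
r0=0: 1
r1=1: 11
r2=10: 1.1
r3=11: 1111
r4=100: 1...1
r5=101: 11..11
r6=110: 1.1.1.1
r7=111: 11111111
r8=1000: 1.......1
r9=1001: 11......11
r10=1010: 1.1.....1.1
r11=1011: 1111....1111
r12=1100: 1...1...1...1
r13=1101: 11..11..11..11
r14=1110: 1.1.1.1.1.1.1.1
r15=1111: 1111111111111111
r16=10000: 1...............1
r17=10001: 11..............11
r18=10010: 1.1.............1.1
r19=10011: 1111............1111
r20=10100: 1...1...........1...1
r21=10101: 11..11..........11..11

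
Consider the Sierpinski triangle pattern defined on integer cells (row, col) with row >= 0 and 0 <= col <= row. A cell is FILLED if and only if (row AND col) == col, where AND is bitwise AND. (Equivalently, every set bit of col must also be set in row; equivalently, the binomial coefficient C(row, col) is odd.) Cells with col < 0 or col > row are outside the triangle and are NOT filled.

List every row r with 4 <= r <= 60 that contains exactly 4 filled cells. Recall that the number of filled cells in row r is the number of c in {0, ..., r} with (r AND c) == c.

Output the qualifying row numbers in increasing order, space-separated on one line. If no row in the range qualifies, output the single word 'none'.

Row r has 2^popcount(r) filled cells, so we need popcount(r) = log2(4) = 2.
Scan r = 4..60 and keep those with exactly 2 one-bits:
r=4=100 popcount=1 -> skip
r=5=101 popcount=2 -> KEEP
r=6=110 popcount=2 -> KEEP
r=7=111 popcount=3 -> skip
r=8=1000 popcount=1 -> skip
r=9=1001 popcount=2 -> KEEP
r=10=1010 popcount=2 -> KEEP
r=11=1011 popcount=3 -> skip
r=12=1100 popcount=2 -> KEEP
r=13=1101 popcount=3 -> skip
r=14=1110 popcount=3 -> skip
r=15=1111 popcount=4 -> skip
r=16=10000 popcount=1 -> skip
r=17=10001 popcount=2 -> KEEP
r=18=10010 popcount=2 -> KEEP
r=19=10011 popcount=3 -> skip
r=20=10100 popcount=2 -> KEEP
r=21=10101 popcount=3 -> skip
r=22=10110 popcount=3 -> skip
r=23=10111 popcount=4 -> skip
r=24=11000 popcount=2 -> KEEP
r=25=11001 popcount=3 -> skip
r=26=11010 popcount=3 -> skip
r=27=11011 popcount=4 -> skip
r=28=11100 popcount=3 -> skip
r=29=11101 popcount=4 -> skip
r=30=11110 popcount=4 -> skip
r=31=11111 popcount=5 -> skip
r=32=100000 popcount=1 -> skip
r=33=100001 popcount=2 -> KEEP
r=34=100010 popcount=2 -> KEEP
r=35=100011 popcount=3 -> skip
r=36=100100 popcount=2 -> KEEP
r=37=100101 popcount=3 -> skip
r=38=100110 popcount=3 -> skip
r=39=100111 popcount=4 -> skip
r=40=101000 popcount=2 -> KEEP
r=41=101001 popcount=3 -> skip
r=42=101010 popcount=3 -> skip
r=43=101011 popcount=4 -> skip
r=44=101100 popcount=3 -> skip
r=45=101101 popcount=4 -> skip
r=46=101110 popcount=4 -> skip
r=47=101111 popcount=5 -> skip
r=48=110000 popcount=2 -> KEEP
r=49=110001 popcount=3 -> skip
r=50=110010 popcount=3 -> skip
r=51=110011 popcount=4 -> skip
r=52=110100 popcount=3 -> skip
r=53=110101 popcount=4 -> skip
r=54=110110 popcount=4 -> skip
r=55=110111 popcount=5 -> skip
r=56=111000 popcount=3 -> skip
r=57=111001 popcount=4 -> skip
r=58=111010 popcount=4 -> skip
r=59=111011 popcount=5 -> skip
r=60=111100 popcount=4 -> skip
Kept rows: 5 6 9 10 12 17 18 20 24 33 34 36 40 48

Answer: 5 6 9 10 12 17 18 20 24 33 34 36 40 48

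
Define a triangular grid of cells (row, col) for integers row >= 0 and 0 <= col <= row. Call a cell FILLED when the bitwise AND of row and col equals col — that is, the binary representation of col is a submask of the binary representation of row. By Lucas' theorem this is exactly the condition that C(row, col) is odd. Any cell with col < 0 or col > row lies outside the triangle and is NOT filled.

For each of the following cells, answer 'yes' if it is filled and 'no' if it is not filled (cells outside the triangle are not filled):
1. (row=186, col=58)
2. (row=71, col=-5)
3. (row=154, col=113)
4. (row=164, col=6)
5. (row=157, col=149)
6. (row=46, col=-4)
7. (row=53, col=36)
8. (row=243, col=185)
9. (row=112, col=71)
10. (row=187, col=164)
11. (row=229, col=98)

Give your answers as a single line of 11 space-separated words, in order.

Answer: yes no no no yes no yes no no no no

Derivation:
(186,58): row=0b10111010, col=0b111010, row AND col = 0b111010 = 58; 58 == 58 -> filled
(71,-5): col outside [0, 71] -> not filled
(154,113): row=0b10011010, col=0b1110001, row AND col = 0b10000 = 16; 16 != 113 -> empty
(164,6): row=0b10100100, col=0b110, row AND col = 0b100 = 4; 4 != 6 -> empty
(157,149): row=0b10011101, col=0b10010101, row AND col = 0b10010101 = 149; 149 == 149 -> filled
(46,-4): col outside [0, 46] -> not filled
(53,36): row=0b110101, col=0b100100, row AND col = 0b100100 = 36; 36 == 36 -> filled
(243,185): row=0b11110011, col=0b10111001, row AND col = 0b10110001 = 177; 177 != 185 -> empty
(112,71): row=0b1110000, col=0b1000111, row AND col = 0b1000000 = 64; 64 != 71 -> empty
(187,164): row=0b10111011, col=0b10100100, row AND col = 0b10100000 = 160; 160 != 164 -> empty
(229,98): row=0b11100101, col=0b1100010, row AND col = 0b1100000 = 96; 96 != 98 -> empty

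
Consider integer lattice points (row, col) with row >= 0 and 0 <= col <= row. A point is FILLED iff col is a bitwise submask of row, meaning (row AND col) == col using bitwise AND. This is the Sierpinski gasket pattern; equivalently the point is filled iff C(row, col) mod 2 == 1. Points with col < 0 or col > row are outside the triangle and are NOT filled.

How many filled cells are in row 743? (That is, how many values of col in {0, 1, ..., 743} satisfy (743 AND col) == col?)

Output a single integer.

Answer: 128

Derivation:
743 in binary = 1011100111
popcount(743) = number of 1-bits in 1011100111 = 7
A col c satisfies (743 AND c) == c iff every set bit of c is also set in 743; each of the 7 set bits of 743 can independently be on or off in c.
count = 2^7 = 128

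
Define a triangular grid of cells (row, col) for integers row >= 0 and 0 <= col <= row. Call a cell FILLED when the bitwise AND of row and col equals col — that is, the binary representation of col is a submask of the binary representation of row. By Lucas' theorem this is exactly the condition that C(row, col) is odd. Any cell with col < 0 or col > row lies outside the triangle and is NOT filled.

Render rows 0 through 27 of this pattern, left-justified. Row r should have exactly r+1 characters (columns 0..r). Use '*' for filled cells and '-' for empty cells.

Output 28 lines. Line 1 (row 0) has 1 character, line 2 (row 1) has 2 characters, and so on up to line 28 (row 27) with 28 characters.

Answer: *
**
*-*
****
*---*
**--**
*-*-*-*
********
*-------*
**------**
*-*-----*-*
****----****
*---*---*---*
**--**--**--**
*-*-*-*-*-*-*-*
****************
*---------------*
**--------------**
*-*-------------*-*
****------------****
*---*-----------*---*
**--**----------**--**
*-*-*-*---------*-*-*-*
********--------********
*-------*-------*-------*
**------**------**------**
*-*-----*-*-----*-*-----*-*
****----****----****----****

Derivation:
r0=0: *
r1=1: **
r2=10: *-*
r3=11: ****
r4=100: *---*
r5=101: **--**
r6=110: *-*-*-*
r7=111: ********
r8=1000: *-------*
r9=1001: **------**
r10=1010: *-*-----*-*
r11=1011: ****----****
r12=1100: *---*---*---*
r13=1101: **--**--**--**
r14=1110: *-*-*-*-*-*-*-*
r15=1111: ****************
r16=10000: *---------------*
r17=10001: **--------------**
r18=10010: *-*-------------*-*
r19=10011: ****------------****
r20=10100: *---*-----------*---*
r21=10101: **--**----------**--**
r22=10110: *-*-*-*---------*-*-*-*
r23=10111: ********--------********
r24=11000: *-------*-------*-------*
r25=11001: **------**------**------**
r26=11010: *-*-----*-*-----*-*-----*-*
r27=11011: ****----****----****----****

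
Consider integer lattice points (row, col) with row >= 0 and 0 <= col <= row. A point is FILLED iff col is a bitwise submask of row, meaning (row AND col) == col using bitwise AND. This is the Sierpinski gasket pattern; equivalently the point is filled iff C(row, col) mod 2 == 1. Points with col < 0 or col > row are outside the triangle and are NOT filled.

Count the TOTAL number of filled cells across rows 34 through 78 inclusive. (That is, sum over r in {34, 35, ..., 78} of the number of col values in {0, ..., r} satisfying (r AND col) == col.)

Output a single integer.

Answer: 610

Derivation:
r34=100010 pc2: +4 =4
r35=100011 pc3: +8 =12
r36=100100 pc2: +4 =16
r37=100101 pc3: +8 =24
r38=100110 pc3: +8 =32
r39=100111 pc4: +16 =48
r40=101000 pc2: +4 =52
r41=101001 pc3: +8 =60
r42=101010 pc3: +8 =68
r43=101011 pc4: +16 =84
r44=101100 pc3: +8 =92
r45=101101 pc4: +16 =108
r46=101110 pc4: +16 =124
r47=101111 pc5: +32 =156
r48=110000 pc2: +4 =160
r49=110001 pc3: +8 =168
r50=110010 pc3: +8 =176
r51=110011 pc4: +16 =192
r52=110100 pc3: +8 =200
r53=110101 pc4: +16 =216
r54=110110 pc4: +16 =232
r55=110111 pc5: +32 =264
r56=111000 pc3: +8 =272
r57=111001 pc4: +16 =288
r58=111010 pc4: +16 =304
r59=111011 pc5: +32 =336
r60=111100 pc4: +16 =352
r61=111101 pc5: +32 =384
r62=111110 pc5: +32 =416
r63=111111 pc6: +64 =480
r64=1000000 pc1: +2 =482
r65=1000001 pc2: +4 =486
r66=1000010 pc2: +4 =490
r67=1000011 pc3: +8 =498
r68=1000100 pc2: +4 =502
r69=1000101 pc3: +8 =510
r70=1000110 pc3: +8 =518
r71=1000111 pc4: +16 =534
r72=1001000 pc2: +4 =538
r73=1001001 pc3: +8 =546
r74=1001010 pc3: +8 =554
r75=1001011 pc4: +16 =570
r76=1001100 pc3: +8 =578
r77=1001101 pc4: +16 =594
r78=1001110 pc4: +16 =610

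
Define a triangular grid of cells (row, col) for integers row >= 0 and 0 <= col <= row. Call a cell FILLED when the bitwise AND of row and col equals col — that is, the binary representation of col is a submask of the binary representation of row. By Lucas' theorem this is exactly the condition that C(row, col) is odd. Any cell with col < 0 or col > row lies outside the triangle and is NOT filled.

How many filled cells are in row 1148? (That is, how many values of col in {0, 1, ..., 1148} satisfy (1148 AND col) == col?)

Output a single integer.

Answer: 64

Derivation:
1148 in binary = 10001111100
popcount(1148) = number of 1-bits in 10001111100 = 6
A col c satisfies (1148 AND c) == c iff every set bit of c is also set in 1148; each of the 6 set bits of 1148 can independently be on or off in c.
count = 2^6 = 64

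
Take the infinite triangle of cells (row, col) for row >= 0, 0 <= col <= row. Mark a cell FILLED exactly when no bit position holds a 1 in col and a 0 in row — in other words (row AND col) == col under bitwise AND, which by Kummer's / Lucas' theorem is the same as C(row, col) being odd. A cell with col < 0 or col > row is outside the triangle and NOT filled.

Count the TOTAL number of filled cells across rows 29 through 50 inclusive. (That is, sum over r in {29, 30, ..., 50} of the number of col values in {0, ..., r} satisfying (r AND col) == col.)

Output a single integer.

Answer: 246

Derivation:
r29=11101 pc4: +16 =16
r30=11110 pc4: +16 =32
r31=11111 pc5: +32 =64
r32=100000 pc1: +2 =66
r33=100001 pc2: +4 =70
r34=100010 pc2: +4 =74
r35=100011 pc3: +8 =82
r36=100100 pc2: +4 =86
r37=100101 pc3: +8 =94
r38=100110 pc3: +8 =102
r39=100111 pc4: +16 =118
r40=101000 pc2: +4 =122
r41=101001 pc3: +8 =130
r42=101010 pc3: +8 =138
r43=101011 pc4: +16 =154
r44=101100 pc3: +8 =162
r45=101101 pc4: +16 =178
r46=101110 pc4: +16 =194
r47=101111 pc5: +32 =226
r48=110000 pc2: +4 =230
r49=110001 pc3: +8 =238
r50=110010 pc3: +8 =246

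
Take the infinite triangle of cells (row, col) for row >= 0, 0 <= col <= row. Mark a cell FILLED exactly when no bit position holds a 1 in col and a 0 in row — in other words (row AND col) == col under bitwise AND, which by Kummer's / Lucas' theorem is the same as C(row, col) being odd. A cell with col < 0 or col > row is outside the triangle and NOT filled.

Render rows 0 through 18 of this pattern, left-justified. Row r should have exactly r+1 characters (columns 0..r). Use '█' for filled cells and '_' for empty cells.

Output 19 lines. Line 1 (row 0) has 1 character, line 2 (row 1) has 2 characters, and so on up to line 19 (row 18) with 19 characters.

Answer: █
██
█_█
████
█___█
██__██
█_█_█_█
████████
█_______█
██______██
█_█_____█_█
████____████
█___█___█___█
██__██__██__██
█_█_█_█_█_█_█_█
████████████████
█_______________█
██______________██
█_█_____________█_█

Derivation:
r0=0: █
r1=1: ██
r2=10: █_█
r3=11: ████
r4=100: █___█
r5=101: ██__██
r6=110: █_█_█_█
r7=111: ████████
r8=1000: █_______█
r9=1001: ██______██
r10=1010: █_█_____█_█
r11=1011: ████____████
r12=1100: █___█___█___█
r13=1101: ██__██__██__██
r14=1110: █_█_█_█_█_█_█_█
r15=1111: ████████████████
r16=10000: █_______________█
r17=10001: ██______________██
r18=10010: █_█_____________█_█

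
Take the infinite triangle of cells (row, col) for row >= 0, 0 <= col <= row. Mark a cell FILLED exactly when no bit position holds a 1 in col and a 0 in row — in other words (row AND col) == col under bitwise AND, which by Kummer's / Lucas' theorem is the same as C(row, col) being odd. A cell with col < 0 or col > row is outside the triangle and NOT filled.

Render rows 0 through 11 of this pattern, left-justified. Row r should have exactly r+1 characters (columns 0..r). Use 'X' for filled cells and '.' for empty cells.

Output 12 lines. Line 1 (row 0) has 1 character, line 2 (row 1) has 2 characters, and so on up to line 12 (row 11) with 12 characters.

r0=0: X
r1=1: XX
r2=10: X.X
r3=11: XXXX
r4=100: X...X
r5=101: XX..XX
r6=110: X.X.X.X
r7=111: XXXXXXXX
r8=1000: X.......X
r9=1001: XX......XX
r10=1010: X.X.....X.X
r11=1011: XXXX....XXXX

Answer: X
XX
X.X
XXXX
X...X
XX..XX
X.X.X.X
XXXXXXXX
X.......X
XX......XX
X.X.....X.X
XXXX....XXXX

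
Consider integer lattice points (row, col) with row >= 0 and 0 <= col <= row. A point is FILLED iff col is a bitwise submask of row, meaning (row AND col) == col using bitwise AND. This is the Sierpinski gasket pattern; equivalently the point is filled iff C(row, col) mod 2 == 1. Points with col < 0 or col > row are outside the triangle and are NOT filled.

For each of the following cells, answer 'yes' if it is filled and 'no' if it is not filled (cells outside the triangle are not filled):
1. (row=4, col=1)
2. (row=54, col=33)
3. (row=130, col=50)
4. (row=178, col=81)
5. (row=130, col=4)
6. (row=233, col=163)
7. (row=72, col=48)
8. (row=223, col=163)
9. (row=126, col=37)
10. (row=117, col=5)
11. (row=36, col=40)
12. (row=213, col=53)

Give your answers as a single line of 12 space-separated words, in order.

Answer: no no no no no no no no no yes no no

Derivation:
(4,1): row=0b100, col=0b1, row AND col = 0b0 = 0; 0 != 1 -> empty
(54,33): row=0b110110, col=0b100001, row AND col = 0b100000 = 32; 32 != 33 -> empty
(130,50): row=0b10000010, col=0b110010, row AND col = 0b10 = 2; 2 != 50 -> empty
(178,81): row=0b10110010, col=0b1010001, row AND col = 0b10000 = 16; 16 != 81 -> empty
(130,4): row=0b10000010, col=0b100, row AND col = 0b0 = 0; 0 != 4 -> empty
(233,163): row=0b11101001, col=0b10100011, row AND col = 0b10100001 = 161; 161 != 163 -> empty
(72,48): row=0b1001000, col=0b110000, row AND col = 0b0 = 0; 0 != 48 -> empty
(223,163): row=0b11011111, col=0b10100011, row AND col = 0b10000011 = 131; 131 != 163 -> empty
(126,37): row=0b1111110, col=0b100101, row AND col = 0b100100 = 36; 36 != 37 -> empty
(117,5): row=0b1110101, col=0b101, row AND col = 0b101 = 5; 5 == 5 -> filled
(36,40): col outside [0, 36] -> not filled
(213,53): row=0b11010101, col=0b110101, row AND col = 0b10101 = 21; 21 != 53 -> empty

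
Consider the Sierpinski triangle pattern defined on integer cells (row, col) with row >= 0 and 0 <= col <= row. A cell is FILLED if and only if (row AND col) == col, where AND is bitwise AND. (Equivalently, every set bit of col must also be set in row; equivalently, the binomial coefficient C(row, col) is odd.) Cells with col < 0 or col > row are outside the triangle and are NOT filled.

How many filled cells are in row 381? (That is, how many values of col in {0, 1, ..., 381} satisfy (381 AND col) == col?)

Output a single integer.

381 in binary = 101111101
popcount(381) = number of 1-bits in 101111101 = 7
A col c satisfies (381 AND c) == c iff every set bit of c is also set in 381; each of the 7 set bits of 381 can independently be on or off in c.
count = 2^7 = 128

Answer: 128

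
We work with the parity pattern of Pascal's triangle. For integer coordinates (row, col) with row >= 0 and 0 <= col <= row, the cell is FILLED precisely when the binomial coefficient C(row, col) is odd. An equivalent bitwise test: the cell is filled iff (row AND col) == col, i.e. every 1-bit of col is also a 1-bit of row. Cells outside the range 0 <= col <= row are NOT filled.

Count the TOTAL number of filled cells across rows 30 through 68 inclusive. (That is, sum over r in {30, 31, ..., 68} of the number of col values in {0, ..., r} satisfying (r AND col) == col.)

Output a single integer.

Answer: 556

Derivation:
r30=11110 pc4: +16 =16
r31=11111 pc5: +32 =48
r32=100000 pc1: +2 =50
r33=100001 pc2: +4 =54
r34=100010 pc2: +4 =58
r35=100011 pc3: +8 =66
r36=100100 pc2: +4 =70
r37=100101 pc3: +8 =78
r38=100110 pc3: +8 =86
r39=100111 pc4: +16 =102
r40=101000 pc2: +4 =106
r41=101001 pc3: +8 =114
r42=101010 pc3: +8 =122
r43=101011 pc4: +16 =138
r44=101100 pc3: +8 =146
r45=101101 pc4: +16 =162
r46=101110 pc4: +16 =178
r47=101111 pc5: +32 =210
r48=110000 pc2: +4 =214
r49=110001 pc3: +8 =222
r50=110010 pc3: +8 =230
r51=110011 pc4: +16 =246
r52=110100 pc3: +8 =254
r53=110101 pc4: +16 =270
r54=110110 pc4: +16 =286
r55=110111 pc5: +32 =318
r56=111000 pc3: +8 =326
r57=111001 pc4: +16 =342
r58=111010 pc4: +16 =358
r59=111011 pc5: +32 =390
r60=111100 pc4: +16 =406
r61=111101 pc5: +32 =438
r62=111110 pc5: +32 =470
r63=111111 pc6: +64 =534
r64=1000000 pc1: +2 =536
r65=1000001 pc2: +4 =540
r66=1000010 pc2: +4 =544
r67=1000011 pc3: +8 =552
r68=1000100 pc2: +4 =556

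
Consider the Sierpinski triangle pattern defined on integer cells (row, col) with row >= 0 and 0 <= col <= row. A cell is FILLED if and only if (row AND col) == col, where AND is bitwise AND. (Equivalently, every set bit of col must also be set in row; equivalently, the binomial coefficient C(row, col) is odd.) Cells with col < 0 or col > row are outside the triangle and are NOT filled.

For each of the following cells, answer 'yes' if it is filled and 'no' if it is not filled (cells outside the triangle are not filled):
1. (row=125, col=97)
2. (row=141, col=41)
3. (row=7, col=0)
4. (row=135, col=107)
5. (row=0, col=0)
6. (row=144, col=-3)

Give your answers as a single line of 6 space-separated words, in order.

Answer: yes no yes no yes no

Derivation:
(125,97): row=0b1111101, col=0b1100001, row AND col = 0b1100001 = 97; 97 == 97 -> filled
(141,41): row=0b10001101, col=0b101001, row AND col = 0b1001 = 9; 9 != 41 -> empty
(7,0): row=0b111, col=0b0, row AND col = 0b0 = 0; 0 == 0 -> filled
(135,107): row=0b10000111, col=0b1101011, row AND col = 0b11 = 3; 3 != 107 -> empty
(0,0): row=0b0, col=0b0, row AND col = 0b0 = 0; 0 == 0 -> filled
(144,-3): col outside [0, 144] -> not filled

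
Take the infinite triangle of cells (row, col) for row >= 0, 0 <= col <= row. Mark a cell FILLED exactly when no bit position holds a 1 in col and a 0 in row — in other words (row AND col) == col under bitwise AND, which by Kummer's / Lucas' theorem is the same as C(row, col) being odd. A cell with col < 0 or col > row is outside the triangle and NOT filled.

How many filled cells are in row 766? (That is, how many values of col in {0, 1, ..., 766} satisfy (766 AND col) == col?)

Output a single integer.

Answer: 256

Derivation:
766 in binary = 1011111110
popcount(766) = number of 1-bits in 1011111110 = 8
A col c satisfies (766 AND c) == c iff every set bit of c is also set in 766; each of the 8 set bits of 766 can independently be on or off in c.
count = 2^8 = 256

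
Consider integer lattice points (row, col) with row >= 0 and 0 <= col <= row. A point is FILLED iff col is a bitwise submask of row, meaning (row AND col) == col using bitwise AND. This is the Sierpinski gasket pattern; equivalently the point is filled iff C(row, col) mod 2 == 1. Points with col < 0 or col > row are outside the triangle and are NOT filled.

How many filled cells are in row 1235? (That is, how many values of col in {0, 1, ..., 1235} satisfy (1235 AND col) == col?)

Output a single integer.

Answer: 64

Derivation:
1235 in binary = 10011010011
popcount(1235) = number of 1-bits in 10011010011 = 6
A col c satisfies (1235 AND c) == c iff every set bit of c is also set in 1235; each of the 6 set bits of 1235 can independently be on or off in c.
count = 2^6 = 64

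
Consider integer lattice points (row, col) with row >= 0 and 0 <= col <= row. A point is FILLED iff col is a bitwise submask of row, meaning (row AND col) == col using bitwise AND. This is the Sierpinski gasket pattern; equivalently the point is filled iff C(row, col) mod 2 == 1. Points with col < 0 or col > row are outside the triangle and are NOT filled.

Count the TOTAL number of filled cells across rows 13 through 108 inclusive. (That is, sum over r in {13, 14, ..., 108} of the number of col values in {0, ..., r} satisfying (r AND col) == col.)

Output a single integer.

r13=1101 pc3: +8 =8
r14=1110 pc3: +8 =16
r15=1111 pc4: +16 =32
r16=10000 pc1: +2 =34
r17=10001 pc2: +4 =38
r18=10010 pc2: +4 =42
r19=10011 pc3: +8 =50
r20=10100 pc2: +4 =54
r21=10101 pc3: +8 =62
r22=10110 pc3: +8 =70
r23=10111 pc4: +16 =86
r24=11000 pc2: +4 =90
r25=11001 pc3: +8 =98
r26=11010 pc3: +8 =106
r27=11011 pc4: +16 =122
r28=11100 pc3: +8 =130
r29=11101 pc4: +16 =146
r30=11110 pc4: +16 =162
r31=11111 pc5: +32 =194
r32=100000 pc1: +2 =196
r33=100001 pc2: +4 =200
r34=100010 pc2: +4 =204
r35=100011 pc3: +8 =212
r36=100100 pc2: +4 =216
r37=100101 pc3: +8 =224
r38=100110 pc3: +8 =232
r39=100111 pc4: +16 =248
r40=101000 pc2: +4 =252
r41=101001 pc3: +8 =260
r42=101010 pc3: +8 =268
r43=101011 pc4: +16 =284
r44=101100 pc3: +8 =292
r45=101101 pc4: +16 =308
r46=101110 pc4: +16 =324
r47=101111 pc5: +32 =356
r48=110000 pc2: +4 =360
r49=110001 pc3: +8 =368
r50=110010 pc3: +8 =376
r51=110011 pc4: +16 =392
r52=110100 pc3: +8 =400
r53=110101 pc4: +16 =416
r54=110110 pc4: +16 =432
r55=110111 pc5: +32 =464
r56=111000 pc3: +8 =472
r57=111001 pc4: +16 =488
r58=111010 pc4: +16 =504
r59=111011 pc5: +32 =536
r60=111100 pc4: +16 =552
r61=111101 pc5: +32 =584
r62=111110 pc5: +32 =616
r63=111111 pc6: +64 =680
r64=1000000 pc1: +2 =682
r65=1000001 pc2: +4 =686
r66=1000010 pc2: +4 =690
r67=1000011 pc3: +8 =698
r68=1000100 pc2: +4 =702
r69=1000101 pc3: +8 =710
r70=1000110 pc3: +8 =718
r71=1000111 pc4: +16 =734
r72=1001000 pc2: +4 =738
r73=1001001 pc3: +8 =746
r74=1001010 pc3: +8 =754
r75=1001011 pc4: +16 =770
r76=1001100 pc3: +8 =778
r77=1001101 pc4: +16 =794
r78=1001110 pc4: +16 =810
r79=1001111 pc5: +32 =842
r80=1010000 pc2: +4 =846
r81=1010001 pc3: +8 =854
r82=1010010 pc3: +8 =862
r83=1010011 pc4: +16 =878
r84=1010100 pc3: +8 =886
r85=1010101 pc4: +16 =902
r86=1010110 pc4: +16 =918
r87=1010111 pc5: +32 =950
r88=1011000 pc3: +8 =958
r89=1011001 pc4: +16 =974
r90=1011010 pc4: +16 =990
r91=1011011 pc5: +32 =1022
r92=1011100 pc4: +16 =1038
r93=1011101 pc5: +32 =1070
r94=1011110 pc5: +32 =1102
r95=1011111 pc6: +64 =1166
r96=1100000 pc2: +4 =1170
r97=1100001 pc3: +8 =1178
r98=1100010 pc3: +8 =1186
r99=1100011 pc4: +16 =1202
r100=1100100 pc3: +8 =1210
r101=1100101 pc4: +16 =1226
r102=1100110 pc4: +16 =1242
r103=1100111 pc5: +32 =1274
r104=1101000 pc3: +8 =1282
r105=1101001 pc4: +16 =1298
r106=1101010 pc4: +16 =1314
r107=1101011 pc5: +32 =1346
r108=1101100 pc4: +16 =1362

Answer: 1362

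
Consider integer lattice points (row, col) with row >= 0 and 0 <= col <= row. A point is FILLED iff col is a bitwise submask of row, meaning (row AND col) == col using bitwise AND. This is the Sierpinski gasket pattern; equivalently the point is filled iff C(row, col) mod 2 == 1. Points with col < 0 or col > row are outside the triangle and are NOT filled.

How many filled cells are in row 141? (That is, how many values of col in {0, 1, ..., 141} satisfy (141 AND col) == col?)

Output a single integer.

Answer: 16

Derivation:
141 in binary = 10001101
popcount(141) = number of 1-bits in 10001101 = 4
A col c satisfies (141 AND c) == c iff every set bit of c is also set in 141; each of the 4 set bits of 141 can independently be on or off in c.
count = 2^4 = 16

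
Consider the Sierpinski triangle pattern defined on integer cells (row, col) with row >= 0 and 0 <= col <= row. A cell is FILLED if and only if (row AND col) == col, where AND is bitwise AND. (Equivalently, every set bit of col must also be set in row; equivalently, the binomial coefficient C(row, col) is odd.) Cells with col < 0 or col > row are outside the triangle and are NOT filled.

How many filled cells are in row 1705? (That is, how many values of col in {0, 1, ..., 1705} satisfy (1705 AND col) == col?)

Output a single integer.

1705 in binary = 11010101001
popcount(1705) = number of 1-bits in 11010101001 = 6
A col c satisfies (1705 AND c) == c iff every set bit of c is also set in 1705; each of the 6 set bits of 1705 can independently be on or off in c.
count = 2^6 = 64

Answer: 64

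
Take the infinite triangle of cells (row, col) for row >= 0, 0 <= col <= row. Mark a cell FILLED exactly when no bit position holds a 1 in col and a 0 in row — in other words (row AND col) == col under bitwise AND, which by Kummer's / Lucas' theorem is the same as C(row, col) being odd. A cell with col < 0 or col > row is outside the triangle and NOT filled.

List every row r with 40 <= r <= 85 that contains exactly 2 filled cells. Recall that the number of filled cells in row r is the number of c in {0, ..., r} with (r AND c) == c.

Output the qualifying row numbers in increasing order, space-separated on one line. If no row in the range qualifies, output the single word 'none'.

Answer: 64

Derivation:
Row r has 2^popcount(r) filled cells, so we need popcount(r) = log2(2) = 1.
Scan r = 40..85 and keep those with exactly 1 one-bits:
r=40=101000 popcount=2 -> skip
r=41=101001 popcount=3 -> skip
r=42=101010 popcount=3 -> skip
r=43=101011 popcount=4 -> skip
r=44=101100 popcount=3 -> skip
r=45=101101 popcount=4 -> skip
r=46=101110 popcount=4 -> skip
r=47=101111 popcount=5 -> skip
r=48=110000 popcount=2 -> skip
r=49=110001 popcount=3 -> skip
r=50=110010 popcount=3 -> skip
r=51=110011 popcount=4 -> skip
r=52=110100 popcount=3 -> skip
r=53=110101 popcount=4 -> skip
r=54=110110 popcount=4 -> skip
r=55=110111 popcount=5 -> skip
r=56=111000 popcount=3 -> skip
r=57=111001 popcount=4 -> skip
r=58=111010 popcount=4 -> skip
r=59=111011 popcount=5 -> skip
r=60=111100 popcount=4 -> skip
r=61=111101 popcount=5 -> skip
r=62=111110 popcount=5 -> skip
r=63=111111 popcount=6 -> skip
r=64=1000000 popcount=1 -> KEEP
r=65=1000001 popcount=2 -> skip
r=66=1000010 popcount=2 -> skip
r=67=1000011 popcount=3 -> skip
r=68=1000100 popcount=2 -> skip
r=69=1000101 popcount=3 -> skip
r=70=1000110 popcount=3 -> skip
r=71=1000111 popcount=4 -> skip
r=72=1001000 popcount=2 -> skip
r=73=1001001 popcount=3 -> skip
r=74=1001010 popcount=3 -> skip
r=75=1001011 popcount=4 -> skip
r=76=1001100 popcount=3 -> skip
r=77=1001101 popcount=4 -> skip
r=78=1001110 popcount=4 -> skip
r=79=1001111 popcount=5 -> skip
r=80=1010000 popcount=2 -> skip
r=81=1010001 popcount=3 -> skip
r=82=1010010 popcount=3 -> skip
r=83=1010011 popcount=4 -> skip
r=84=1010100 popcount=3 -> skip
r=85=1010101 popcount=4 -> skip
Kept rows: 64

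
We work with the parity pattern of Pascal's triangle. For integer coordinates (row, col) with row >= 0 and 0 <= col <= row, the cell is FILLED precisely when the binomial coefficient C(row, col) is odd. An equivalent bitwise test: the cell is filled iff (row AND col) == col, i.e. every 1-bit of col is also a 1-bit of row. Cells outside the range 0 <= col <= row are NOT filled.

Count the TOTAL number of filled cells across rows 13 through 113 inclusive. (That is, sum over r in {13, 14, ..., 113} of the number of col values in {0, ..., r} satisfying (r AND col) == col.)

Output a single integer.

Answer: 1514

Derivation:
r13=1101 pc3: +8 =8
r14=1110 pc3: +8 =16
r15=1111 pc4: +16 =32
r16=10000 pc1: +2 =34
r17=10001 pc2: +4 =38
r18=10010 pc2: +4 =42
r19=10011 pc3: +8 =50
r20=10100 pc2: +4 =54
r21=10101 pc3: +8 =62
r22=10110 pc3: +8 =70
r23=10111 pc4: +16 =86
r24=11000 pc2: +4 =90
r25=11001 pc3: +8 =98
r26=11010 pc3: +8 =106
r27=11011 pc4: +16 =122
r28=11100 pc3: +8 =130
r29=11101 pc4: +16 =146
r30=11110 pc4: +16 =162
r31=11111 pc5: +32 =194
r32=100000 pc1: +2 =196
r33=100001 pc2: +4 =200
r34=100010 pc2: +4 =204
r35=100011 pc3: +8 =212
r36=100100 pc2: +4 =216
r37=100101 pc3: +8 =224
r38=100110 pc3: +8 =232
r39=100111 pc4: +16 =248
r40=101000 pc2: +4 =252
r41=101001 pc3: +8 =260
r42=101010 pc3: +8 =268
r43=101011 pc4: +16 =284
r44=101100 pc3: +8 =292
r45=101101 pc4: +16 =308
r46=101110 pc4: +16 =324
r47=101111 pc5: +32 =356
r48=110000 pc2: +4 =360
r49=110001 pc3: +8 =368
r50=110010 pc3: +8 =376
r51=110011 pc4: +16 =392
r52=110100 pc3: +8 =400
r53=110101 pc4: +16 =416
r54=110110 pc4: +16 =432
r55=110111 pc5: +32 =464
r56=111000 pc3: +8 =472
r57=111001 pc4: +16 =488
r58=111010 pc4: +16 =504
r59=111011 pc5: +32 =536
r60=111100 pc4: +16 =552
r61=111101 pc5: +32 =584
r62=111110 pc5: +32 =616
r63=111111 pc6: +64 =680
r64=1000000 pc1: +2 =682
r65=1000001 pc2: +4 =686
r66=1000010 pc2: +4 =690
r67=1000011 pc3: +8 =698
r68=1000100 pc2: +4 =702
r69=1000101 pc3: +8 =710
r70=1000110 pc3: +8 =718
r71=1000111 pc4: +16 =734
r72=1001000 pc2: +4 =738
r73=1001001 pc3: +8 =746
r74=1001010 pc3: +8 =754
r75=1001011 pc4: +16 =770
r76=1001100 pc3: +8 =778
r77=1001101 pc4: +16 =794
r78=1001110 pc4: +16 =810
r79=1001111 pc5: +32 =842
r80=1010000 pc2: +4 =846
r81=1010001 pc3: +8 =854
r82=1010010 pc3: +8 =862
r83=1010011 pc4: +16 =878
r84=1010100 pc3: +8 =886
r85=1010101 pc4: +16 =902
r86=1010110 pc4: +16 =918
r87=1010111 pc5: +32 =950
r88=1011000 pc3: +8 =958
r89=1011001 pc4: +16 =974
r90=1011010 pc4: +16 =990
r91=1011011 pc5: +32 =1022
r92=1011100 pc4: +16 =1038
r93=1011101 pc5: +32 =1070
r94=1011110 pc5: +32 =1102
r95=1011111 pc6: +64 =1166
r96=1100000 pc2: +4 =1170
r97=1100001 pc3: +8 =1178
r98=1100010 pc3: +8 =1186
r99=1100011 pc4: +16 =1202
r100=1100100 pc3: +8 =1210
r101=1100101 pc4: +16 =1226
r102=1100110 pc4: +16 =1242
r103=1100111 pc5: +32 =1274
r104=1101000 pc3: +8 =1282
r105=1101001 pc4: +16 =1298
r106=1101010 pc4: +16 =1314
r107=1101011 pc5: +32 =1346
r108=1101100 pc4: +16 =1362
r109=1101101 pc5: +32 =1394
r110=1101110 pc5: +32 =1426
r111=1101111 pc6: +64 =1490
r112=1110000 pc3: +8 =1498
r113=1110001 pc4: +16 =1514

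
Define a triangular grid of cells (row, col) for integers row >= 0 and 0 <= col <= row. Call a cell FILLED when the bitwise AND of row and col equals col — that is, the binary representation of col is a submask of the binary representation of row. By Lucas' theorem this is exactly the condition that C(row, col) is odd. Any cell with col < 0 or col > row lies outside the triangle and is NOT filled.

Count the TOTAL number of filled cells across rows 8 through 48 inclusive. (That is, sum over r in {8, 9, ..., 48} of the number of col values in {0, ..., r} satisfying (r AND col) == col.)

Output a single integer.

r8=1000 pc1: +2 =2
r9=1001 pc2: +4 =6
r10=1010 pc2: +4 =10
r11=1011 pc3: +8 =18
r12=1100 pc2: +4 =22
r13=1101 pc3: +8 =30
r14=1110 pc3: +8 =38
r15=1111 pc4: +16 =54
r16=10000 pc1: +2 =56
r17=10001 pc2: +4 =60
r18=10010 pc2: +4 =64
r19=10011 pc3: +8 =72
r20=10100 pc2: +4 =76
r21=10101 pc3: +8 =84
r22=10110 pc3: +8 =92
r23=10111 pc4: +16 =108
r24=11000 pc2: +4 =112
r25=11001 pc3: +8 =120
r26=11010 pc3: +8 =128
r27=11011 pc4: +16 =144
r28=11100 pc3: +8 =152
r29=11101 pc4: +16 =168
r30=11110 pc4: +16 =184
r31=11111 pc5: +32 =216
r32=100000 pc1: +2 =218
r33=100001 pc2: +4 =222
r34=100010 pc2: +4 =226
r35=100011 pc3: +8 =234
r36=100100 pc2: +4 =238
r37=100101 pc3: +8 =246
r38=100110 pc3: +8 =254
r39=100111 pc4: +16 =270
r40=101000 pc2: +4 =274
r41=101001 pc3: +8 =282
r42=101010 pc3: +8 =290
r43=101011 pc4: +16 =306
r44=101100 pc3: +8 =314
r45=101101 pc4: +16 =330
r46=101110 pc4: +16 =346
r47=101111 pc5: +32 =378
r48=110000 pc2: +4 =382

Answer: 382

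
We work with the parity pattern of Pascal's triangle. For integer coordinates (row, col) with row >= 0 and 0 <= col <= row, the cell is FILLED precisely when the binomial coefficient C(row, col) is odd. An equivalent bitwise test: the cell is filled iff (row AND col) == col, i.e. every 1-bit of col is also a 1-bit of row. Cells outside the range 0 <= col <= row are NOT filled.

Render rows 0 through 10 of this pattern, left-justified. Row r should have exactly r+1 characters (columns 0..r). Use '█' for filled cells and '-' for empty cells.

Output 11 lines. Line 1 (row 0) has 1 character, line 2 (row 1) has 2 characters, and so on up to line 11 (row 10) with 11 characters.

r0=0: █
r1=1: ██
r2=10: █-█
r3=11: ████
r4=100: █---█
r5=101: ██--██
r6=110: █-█-█-█
r7=111: ████████
r8=1000: █-------█
r9=1001: ██------██
r10=1010: █-█-----█-█

Answer: █
██
█-█
████
█---█
██--██
█-█-█-█
████████
█-------█
██------██
█-█-----█-█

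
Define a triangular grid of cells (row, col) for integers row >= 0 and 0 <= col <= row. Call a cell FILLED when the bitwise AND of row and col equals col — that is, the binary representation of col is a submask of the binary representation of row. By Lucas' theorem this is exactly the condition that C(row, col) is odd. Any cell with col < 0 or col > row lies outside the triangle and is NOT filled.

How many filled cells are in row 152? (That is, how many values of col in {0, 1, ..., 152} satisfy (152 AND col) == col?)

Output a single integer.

Answer: 8

Derivation:
152 in binary = 10011000
popcount(152) = number of 1-bits in 10011000 = 3
A col c satisfies (152 AND c) == c iff every set bit of c is also set in 152; each of the 3 set bits of 152 can independently be on or off in c.
count = 2^3 = 8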